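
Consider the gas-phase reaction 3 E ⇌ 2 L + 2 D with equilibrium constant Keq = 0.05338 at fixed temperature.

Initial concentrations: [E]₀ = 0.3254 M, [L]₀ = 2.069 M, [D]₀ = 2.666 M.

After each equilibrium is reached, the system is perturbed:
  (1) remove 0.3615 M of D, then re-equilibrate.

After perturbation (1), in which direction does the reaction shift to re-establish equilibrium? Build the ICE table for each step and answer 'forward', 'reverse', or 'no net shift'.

Direction: forward

Q₀ = 883.1 vs Keq = 0.05338 ⇒ Q>K, reverse
Step 1:
                    E           L           D
  Initial      0.3254       2.069       2.666
  Change        2.086      -1.391      -1.391
  Equil         2.411      0.6784       1.275
  solve Keq expr → x = -0.6953; check Q = 0.05338
Then remove 0.3615 M of D.
Step 2:
                    E           L           D
  Initial       2.411      0.6784      0.9139
  Change       -0.148     0.09866     0.09866
  Equil         2.263       0.777       1.013
  solve Keq expr → x = 0.04933; check Q = 0.05338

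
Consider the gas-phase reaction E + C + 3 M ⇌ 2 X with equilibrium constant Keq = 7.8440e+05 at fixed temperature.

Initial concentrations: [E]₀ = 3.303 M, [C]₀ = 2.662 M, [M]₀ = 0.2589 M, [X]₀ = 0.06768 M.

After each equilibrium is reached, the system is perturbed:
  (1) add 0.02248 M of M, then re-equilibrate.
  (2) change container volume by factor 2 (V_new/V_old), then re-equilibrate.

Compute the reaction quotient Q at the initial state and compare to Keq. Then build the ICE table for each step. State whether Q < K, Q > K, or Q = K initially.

Q₀ = 0.03002; Q < K (proceeds forward)

Q₀ = 0.03002 vs Keq = 7.8440e+05 ⇒ Q<K, forward
Step 1:
                  E         C         M         X
  Initial     3.303     2.662    0.2589   0.06768
  Change   -0.08561  -0.08561   -0.2568    0.1712
  Equil       3.217     2.576  0.002063    0.2389
  solve Keq expr → x = 0.08561; check Q = 7.8440e+05
Then add 0.02248 M of M.
Step 2:
                  E         C         M         X
  Initial     3.217     2.576   0.02454    0.2389
  Change  -0.007464 -0.007464  -0.02239   0.01493
  Equil        3.21     2.569  0.002152    0.2538
  solve Keq expr → x = 0.007464; check Q = 7.8440e+05
Then change container volume by factor 2 (V_new/V_old).
Step 3:
                  E         C         M         X
  Initial     1.605     1.284  0.001076    0.1269
  Change  3.5580e-04 3.5580e-04  0.001067 -7.1161e-04
  Equil       1.605     1.285  0.002143    0.1262
  solve Keq expr → x = -3.5580e-04; check Q = 7.8440e+05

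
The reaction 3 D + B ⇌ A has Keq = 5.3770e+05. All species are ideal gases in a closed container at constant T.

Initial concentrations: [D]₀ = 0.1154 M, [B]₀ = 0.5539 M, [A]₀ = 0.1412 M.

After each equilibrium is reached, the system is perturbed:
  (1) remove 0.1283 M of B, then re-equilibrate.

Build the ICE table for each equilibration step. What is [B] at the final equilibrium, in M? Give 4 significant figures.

[B]_eq = 0.3903 M

Q₀ = 165.9 vs Keq = 5.3770e+05 ⇒ Q<K, forward
Step 1:
                  D         B         A
  Initial    0.1154    0.5539    0.1412
  Change    -0.1068   -0.0356    0.0356
  Equil    0.008593    0.5183    0.1768
  solve Keq expr → x = 0.0356; check Q = 5.3770e+05
Then remove 0.1283 M of B.
Step 2:
                  D         B         A
  Initial  0.008593      0.39    0.1768
  Change  8.4715e-04 2.8238e-04 -2.8238e-04
  Equil     0.00944    0.3903    0.1765
  solve Keq expr → x = -2.8238e-04; check Q = 5.3770e+05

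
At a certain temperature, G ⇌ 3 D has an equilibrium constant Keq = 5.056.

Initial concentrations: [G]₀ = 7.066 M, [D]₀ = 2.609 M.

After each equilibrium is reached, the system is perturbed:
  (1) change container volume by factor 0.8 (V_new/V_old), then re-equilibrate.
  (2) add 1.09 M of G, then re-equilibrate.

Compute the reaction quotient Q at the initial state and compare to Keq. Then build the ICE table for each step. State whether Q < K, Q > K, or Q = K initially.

Q₀ = 2.513; Q < K (proceeds forward)

Q₀ = 2.513 vs Keq = 5.056 ⇒ Q<K, forward
Step 1:
                    G           D
  Initial       7.066       2.609
  Change      -0.2168      0.6505
  Equil         6.849       3.259
  solve Keq expr → x = 0.2168; check Q = 5.056
Then change container volume by factor 0.8 (V_new/V_old).
Step 2:
                    G           D
  Initial       8.561       4.074
  Change       0.1796     -0.5388
  Equil         8.741       3.536
  solve Keq expr → x = -0.1796; check Q = 5.056
Then add 1.09 M of G.
Step 3:
                    G           D
  Initial       9.831       3.536
  Change      -0.0452      0.1356
  Equil         9.786       3.671
  solve Keq expr → x = 0.0452; check Q = 5.056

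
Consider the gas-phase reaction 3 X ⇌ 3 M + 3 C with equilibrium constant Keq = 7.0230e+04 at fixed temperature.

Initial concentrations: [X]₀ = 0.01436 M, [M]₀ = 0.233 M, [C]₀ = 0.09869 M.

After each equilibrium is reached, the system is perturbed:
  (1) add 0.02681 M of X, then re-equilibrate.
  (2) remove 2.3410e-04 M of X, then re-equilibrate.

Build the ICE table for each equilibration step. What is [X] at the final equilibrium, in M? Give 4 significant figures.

Q₀ = 4.106 vs Keq = 7.0230e+04 ⇒ Q<K, forward
Step 1:
                   X          M          C
  init       0.01436      0.233    0.09869
  Δ         -0.01369    0.01369    0.01369
  eq      6.7193e-04     0.2467     0.1124
  solve Keq expr → x = 0.004563; check Q = 7.0230e+04
Then add 0.02681 M of X.
Step 2:
                   X          M          C
  init       0.02748     0.2467     0.1124
  Δ         -0.02656    0.02656    0.02656
  eq      9.2019e-04     0.2732     0.1389
  solve Keq expr → x = 0.008854; check Q = 7.0230e+04
Then remove 2.3410e-04 M of X.
Step 3:
                   X          M          C
  init    6.8609e-04     0.2732     0.1389
  Δ       2.3179e-04 -2.3179e-04 -2.3179e-04
  eq      9.1788e-04      0.273     0.1387
  solve Keq expr → x = -7.7262e-05; check Q = 7.0230e+04

[X]_eq = 9.1788e-04 M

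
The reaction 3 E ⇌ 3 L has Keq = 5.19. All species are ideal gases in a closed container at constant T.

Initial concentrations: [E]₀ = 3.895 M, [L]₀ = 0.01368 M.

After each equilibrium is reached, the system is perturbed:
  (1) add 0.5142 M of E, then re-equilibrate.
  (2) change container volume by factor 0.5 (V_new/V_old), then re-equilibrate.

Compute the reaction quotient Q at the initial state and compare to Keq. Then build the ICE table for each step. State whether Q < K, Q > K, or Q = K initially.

Q₀ = 4.3325e-08 vs Keq = 5.19 ⇒ Q<K, forward
Step 1:
                    E           L
  Initial       3.895     0.01368
  Change       -2.464       2.464
  Equil         1.431       2.478
  solve Keq expr → x = 0.8213; check Q = 5.19
Then add 0.5142 M of E.
Step 2:
                    E           L
  Initial       1.945       2.478
  Change      -0.3259      0.3259
  Equil         1.619       2.804
  solve Keq expr → x = 0.1086; check Q = 5.19
Then change container volume by factor 0.5 (V_new/V_old).
Step 3:
                    E           L
  Initial       3.239       5.607
  Change            0           0
  Equil         3.239       5.607
  solve Keq expr → x = 0; check Q = 5.19

Q₀ = 4.3325e-08; Q < K (proceeds forward)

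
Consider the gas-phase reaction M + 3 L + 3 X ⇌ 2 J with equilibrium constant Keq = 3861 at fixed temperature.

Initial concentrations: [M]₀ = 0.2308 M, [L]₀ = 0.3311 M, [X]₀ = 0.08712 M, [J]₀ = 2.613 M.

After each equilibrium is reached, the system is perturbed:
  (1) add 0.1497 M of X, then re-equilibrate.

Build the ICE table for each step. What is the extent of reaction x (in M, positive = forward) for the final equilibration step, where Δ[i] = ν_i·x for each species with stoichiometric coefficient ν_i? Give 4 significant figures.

x = 0.02678 M

Q₀ = 1.2326e+06 vs Keq = 3861 ⇒ Q>K, reverse
Step 1:
                   M          L          X          J
  I           0.2308     0.3311    0.08712      2.613
  C          0.07465     0.2239     0.2239    -0.1493
  E           0.3054      0.555     0.3111      2.464
  solve Keq expr → x = -0.07465; check Q = 3861
Then add 0.1497 M of X.
Step 2:
                   M          L          X          J
  I           0.3054      0.555     0.4608      2.464
  C         -0.02678   -0.08034   -0.08034    0.05356
  E           0.2787     0.4747     0.3804      2.517
  solve Keq expr → x = 0.02678; check Q = 3861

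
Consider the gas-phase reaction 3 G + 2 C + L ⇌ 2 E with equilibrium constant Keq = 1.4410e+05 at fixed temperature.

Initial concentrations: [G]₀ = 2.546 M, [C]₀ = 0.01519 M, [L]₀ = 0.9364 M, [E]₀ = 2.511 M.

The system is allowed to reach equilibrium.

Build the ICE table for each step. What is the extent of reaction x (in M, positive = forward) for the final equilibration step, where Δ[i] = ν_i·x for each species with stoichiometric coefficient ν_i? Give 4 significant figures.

x = 0.006736 M

Q₀ = 1768 vs Keq = 1.4410e+05 ⇒ Q<K, forward
Step 1:
                   G          C          L          E
  Initial      2.546    0.01519     0.9364      2.511
  Change    -0.02021   -0.01347  -0.006736    0.01347
  Equil        2.526   0.001718     0.9297      2.524
  solve Keq expr → x = 0.006736; check Q = 1.4410e+05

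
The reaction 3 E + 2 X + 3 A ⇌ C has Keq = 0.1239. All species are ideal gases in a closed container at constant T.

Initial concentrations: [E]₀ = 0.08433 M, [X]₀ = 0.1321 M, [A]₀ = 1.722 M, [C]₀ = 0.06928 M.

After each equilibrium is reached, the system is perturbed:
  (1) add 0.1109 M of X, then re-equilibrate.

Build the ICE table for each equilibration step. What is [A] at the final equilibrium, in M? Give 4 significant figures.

Q₀ = 1296 vs Keq = 0.1239 ⇒ Q>K, reverse
Step 1:
                   E          X          A          C
  Initial    0.08433     0.1321      1.722    0.06928
  Change      0.2033     0.1355     0.2033   -0.06777
  Equil       0.2876     0.2676      1.925   0.001508
  solve Keq expr → x = -0.06777; check Q = 0.1239
Then add 0.1109 M of X.
Step 2:
                   E          X          A          C
  Initial     0.2876     0.3785      1.925   0.001508
  Change    -0.00398  -0.002653   -0.00398   0.001327
  Equil       0.2837     0.3759      1.921   0.002834
  solve Keq expr → x = 0.001327; check Q = 0.1239

[A]_eq = 1.921 M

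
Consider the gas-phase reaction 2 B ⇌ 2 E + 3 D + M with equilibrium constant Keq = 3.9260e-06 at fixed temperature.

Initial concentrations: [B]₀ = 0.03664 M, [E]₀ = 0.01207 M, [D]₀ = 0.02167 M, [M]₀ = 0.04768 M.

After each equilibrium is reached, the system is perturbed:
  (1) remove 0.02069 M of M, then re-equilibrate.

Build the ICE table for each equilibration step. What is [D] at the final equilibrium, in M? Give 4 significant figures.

Q₀ = 5.2652e-08 vs Keq = 3.9260e-06 ⇒ Q<K, forward
Step 1:
                  B         E         D         M
  init      0.03664   0.01207   0.02167   0.04768
  Δ        -0.01272   0.01272   0.01908  0.006359
  eq        0.02392   0.02479   0.04075   0.05404
  solve Keq expr → x = 0.006359; check Q = 3.9260e-06
Then remove 0.02069 M of M.
Step 2:
                  B         E         D         M
  init      0.02392   0.02479   0.04075   0.03335
  Δ       -0.001683  0.001683  0.002525 8.4175e-04
  eq        0.02224   0.02647   0.04327   0.03419
  solve Keq expr → x = 8.4175e-04; check Q = 3.9260e-06

[D]_eq = 0.04327 M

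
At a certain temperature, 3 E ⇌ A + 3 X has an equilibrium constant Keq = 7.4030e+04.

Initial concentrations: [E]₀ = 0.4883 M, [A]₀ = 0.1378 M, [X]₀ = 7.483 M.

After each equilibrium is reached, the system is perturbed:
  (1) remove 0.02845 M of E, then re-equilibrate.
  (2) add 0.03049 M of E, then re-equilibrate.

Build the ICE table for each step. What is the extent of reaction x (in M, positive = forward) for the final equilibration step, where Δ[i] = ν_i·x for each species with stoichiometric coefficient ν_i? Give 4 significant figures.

Q₀ = 495.9 vs Keq = 7.4030e+04 ⇒ Q<K, forward
Step 1:
                  E         A         X
  I          0.4883    0.1378     7.483
  C         -0.3688    0.1229    0.3688
  E          0.1195    0.2607     7.852
  solve Keq expr → x = 0.1229; check Q = 7.4030e+04
Then remove 0.02845 M of E.
Step 2:
                  E         A         X
  I         0.09101    0.2607     7.852
  C         0.02668 -0.008892  -0.02668
  E          0.1177    0.2519     7.825
  solve Keq expr → x = -0.008892; check Q = 7.4030e+04
Then add 0.03049 M of E.
Step 3:
                  E         A         X
  I          0.1482    0.2519     7.825
  C        -0.02859   0.00953   0.02859
  E          0.1196    0.2614     7.854
  solve Keq expr → x = 0.00953; check Q = 7.4030e+04

x = 0.00953 M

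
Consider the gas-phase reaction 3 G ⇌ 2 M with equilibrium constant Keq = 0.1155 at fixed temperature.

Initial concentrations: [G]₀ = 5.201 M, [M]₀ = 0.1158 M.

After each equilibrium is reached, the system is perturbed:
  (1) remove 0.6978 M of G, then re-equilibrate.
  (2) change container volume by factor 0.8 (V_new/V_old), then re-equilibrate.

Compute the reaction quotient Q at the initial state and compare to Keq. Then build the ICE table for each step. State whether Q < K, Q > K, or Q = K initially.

Q₀ = 9.5314e-05; Q < K (proceeds forward)

Q₀ = 9.5314e-05 vs Keq = 0.1155 ⇒ Q<K, forward
Step 1:
                    G           M
  Initial       5.201      0.1158
  Change        -2.32       1.546
  Equil         2.881       1.662
  solve Keq expr → x = 0.7732; check Q = 0.1155
Then remove 0.6978 M of G.
Step 2:
                    G           M
  Initial       2.184       1.662
  Change       0.3894     -0.2596
  Equil         2.573       1.403
  solve Keq expr → x = -0.1298; check Q = 0.1155
Then change container volume by factor 0.8 (V_new/V_old).
Step 3:
                    G           M
  Initial       3.216       1.753
  Change      -0.1317     0.08779
  Equil         3.085       1.841
  solve Keq expr → x = 0.0439; check Q = 0.1155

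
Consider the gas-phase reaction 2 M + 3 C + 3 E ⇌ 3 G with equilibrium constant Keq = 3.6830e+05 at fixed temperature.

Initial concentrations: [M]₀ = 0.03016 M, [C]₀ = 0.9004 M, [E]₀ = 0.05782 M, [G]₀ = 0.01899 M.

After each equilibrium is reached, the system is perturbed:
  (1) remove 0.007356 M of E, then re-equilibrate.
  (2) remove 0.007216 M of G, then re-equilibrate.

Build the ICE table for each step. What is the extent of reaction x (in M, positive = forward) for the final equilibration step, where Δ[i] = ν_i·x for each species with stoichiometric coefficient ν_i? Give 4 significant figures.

Q₀ = 53.35 vs Keq = 3.6830e+05 ⇒ Q<K, forward
Step 1:
                    M           C           E           G
  init        0.03016      0.9004     0.05782     0.01899
  Δ          -0.02303    -0.03454    -0.03454     0.03454
  eq         0.007132      0.8659     0.02328     0.05353
  solve Keq expr → x = 0.01151; check Q = 3.6830e+05
Then remove 0.007356 M of E.
Step 2:
                    M           C           E           G
  init       0.007132      0.8659     0.01592     0.05353
  Δ          0.001898    0.002848    0.002848   -0.002848
  eq         0.009031      0.8687     0.01877     0.05068
  solve Keq expr → x = -9.4917e-04; check Q = 3.6830e+05
Then remove 0.007216 M of G.
Step 3:
                    M           C           E           G
  init       0.009031      0.8687     0.01877     0.04347
  Δ       -7.8542e-04   -0.001178   -0.001178    0.001178
  eq         0.008245      0.8675     0.01759     0.04465
  solve Keq expr → x = 3.9271e-04; check Q = 3.6830e+05

x = 3.9271e-04 M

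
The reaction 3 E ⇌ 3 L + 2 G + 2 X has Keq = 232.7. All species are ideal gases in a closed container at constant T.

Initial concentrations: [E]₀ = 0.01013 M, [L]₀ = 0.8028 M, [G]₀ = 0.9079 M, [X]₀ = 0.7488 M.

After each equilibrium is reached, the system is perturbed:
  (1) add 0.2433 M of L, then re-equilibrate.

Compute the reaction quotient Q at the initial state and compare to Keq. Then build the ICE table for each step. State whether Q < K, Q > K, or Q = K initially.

Q₀ = 2.3004e+05; Q > K (proceeds reverse)

Q₀ = 2.3004e+05 vs Keq = 232.7 ⇒ Q>K, reverse
Step 1:
                   E          L          G          X
  init       0.01013     0.8028     0.9079     0.7488
  Δ          0.07417   -0.07417   -0.04945   -0.04945
  eq          0.0843     0.7286     0.8585     0.6994
  solve Keq expr → x = -0.02472; check Q = 232.7
Then add 0.2433 M of L.
Step 2:
                   E          L          G          X
  init        0.0843     0.9719     0.8585     0.6994
  Δ          0.02267   -0.02267   -0.01511   -0.01511
  eq           0.107     0.9493     0.8433     0.6842
  solve Keq expr → x = -0.007555; check Q = 232.7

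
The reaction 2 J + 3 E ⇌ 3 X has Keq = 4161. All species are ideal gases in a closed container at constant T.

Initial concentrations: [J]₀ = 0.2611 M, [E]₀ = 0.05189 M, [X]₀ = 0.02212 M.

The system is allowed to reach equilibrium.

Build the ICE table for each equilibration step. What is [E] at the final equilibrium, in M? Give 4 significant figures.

[E]_eq = 0.01043 M

Q₀ = 1.136 vs Keq = 4161 ⇒ Q<K, forward
Step 1:
                    J           E           X
  Initial      0.2611     0.05189     0.02212
  Change     -0.02764    -0.04146     0.04146
  Equil        0.2335     0.01043     0.06358
  solve Keq expr → x = 0.01382; check Q = 4161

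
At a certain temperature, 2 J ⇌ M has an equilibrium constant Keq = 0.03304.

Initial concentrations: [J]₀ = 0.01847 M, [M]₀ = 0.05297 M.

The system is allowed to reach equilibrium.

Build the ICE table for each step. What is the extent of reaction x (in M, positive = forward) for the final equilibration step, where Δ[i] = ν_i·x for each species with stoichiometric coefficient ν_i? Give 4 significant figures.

Q₀ = 155.3 vs Keq = 0.03304 ⇒ Q>K, reverse
Step 1:
                  J         M
  Initial   0.01847   0.05297
  Change     0.1049  -0.05247
  Equil      0.1234 5.0315e-04
  solve Keq expr → x = -0.05247; check Q = 0.03304

x = -0.05247 M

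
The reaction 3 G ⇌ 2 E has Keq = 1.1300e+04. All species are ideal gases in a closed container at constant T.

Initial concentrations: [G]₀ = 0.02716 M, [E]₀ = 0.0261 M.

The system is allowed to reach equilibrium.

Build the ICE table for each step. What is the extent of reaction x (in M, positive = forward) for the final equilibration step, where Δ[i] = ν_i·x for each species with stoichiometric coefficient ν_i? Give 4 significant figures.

Q₀ = 34 vs Keq = 1.1300e+04 ⇒ Q<K, forward
Step 1:
                    G           E
  I           0.02716      0.0261
  C          -0.02189     0.01459
  E          0.005272     0.04069
  solve Keq expr → x = 0.007296; check Q = 1.1300e+04

x = 0.007296 M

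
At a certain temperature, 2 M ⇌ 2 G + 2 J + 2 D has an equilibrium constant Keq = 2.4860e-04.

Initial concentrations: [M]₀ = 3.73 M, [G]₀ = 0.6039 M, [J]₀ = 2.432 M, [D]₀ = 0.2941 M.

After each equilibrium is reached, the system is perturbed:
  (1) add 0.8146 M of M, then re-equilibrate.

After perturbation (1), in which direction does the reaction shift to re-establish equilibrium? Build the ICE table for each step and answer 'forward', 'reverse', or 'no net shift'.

Q₀ = 0.01341 vs Keq = 2.4860e-04 ⇒ Q>K, reverse
Step 1:
                  M         G         J         D
  init         3.73    0.6039     2.432    0.2941
  Δ          0.2206   -0.2206   -0.2206   -0.2206
  eq          3.951    0.3833     2.211   0.07349
  solve Keq expr → x = -0.1103; check Q = 2.4860e-04
Then add 0.8146 M of M.
Step 2:
                  M         G         J         D
  init        4.765    0.3833     2.211   0.07349
  Δ        -0.01183   0.01183   0.01183   0.01183
  eq          4.753    0.3951     2.223   0.08532
  solve Keq expr → x = 0.005915; check Q = 2.4860e-04

Direction: forward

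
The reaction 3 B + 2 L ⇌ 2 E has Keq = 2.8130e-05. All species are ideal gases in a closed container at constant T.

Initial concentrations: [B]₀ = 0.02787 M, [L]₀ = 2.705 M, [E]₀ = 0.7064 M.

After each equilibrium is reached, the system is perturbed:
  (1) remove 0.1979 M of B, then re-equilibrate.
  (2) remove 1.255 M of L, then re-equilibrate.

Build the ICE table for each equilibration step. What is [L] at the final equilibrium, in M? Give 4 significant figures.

[L]_eq = 2.147 M

Q₀ = 3150 vs Keq = 2.8130e-05 ⇒ Q>K, reverse
Step 1:
                   B          L          E
  I          0.02787      2.705     0.7064
  C             1.03     0.6868    -0.6868
  E            1.058      3.392    0.01958
  solve Keq expr → x = -0.3434; check Q = 2.8130e-05
Then remove 0.1979 M of B.
Step 2:
                   B          L          E
  I           0.8602      3.392    0.01958
  C         0.007526   0.005017  -0.005017
  E           0.8677      3.397    0.01456
  solve Keq expr → x = -0.002509; check Q = 2.8130e-05
Then remove 1.255 M of L.
Step 3:
                   B          L          E
  I           0.8677      2.142    0.01456
  C         0.007849   0.005233  -0.005233
  E           0.8756      2.147    0.00933
  solve Keq expr → x = -0.002616; check Q = 2.8130e-05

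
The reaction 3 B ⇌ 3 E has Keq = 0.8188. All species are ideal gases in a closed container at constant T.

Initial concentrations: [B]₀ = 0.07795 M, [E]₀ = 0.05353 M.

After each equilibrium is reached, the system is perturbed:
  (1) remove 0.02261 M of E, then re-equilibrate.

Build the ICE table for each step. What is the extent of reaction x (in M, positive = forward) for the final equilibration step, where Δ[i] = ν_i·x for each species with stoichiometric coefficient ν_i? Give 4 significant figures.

x = 0.003894 M

Q₀ = 0.3238 vs Keq = 0.8188 ⇒ Q<K, forward
Step 1:
                  B         E
  I         0.07795   0.05353
  C        -0.01002   0.01002
  E         0.06793   0.06355
  solve Keq expr → x = 0.00334; check Q = 0.8188
Then remove 0.02261 M of E.
Step 2:
                  B         E
  I         0.06793   0.04094
  C        -0.01168   0.01168
  E         0.05625   0.05262
  solve Keq expr → x = 0.003894; check Q = 0.8188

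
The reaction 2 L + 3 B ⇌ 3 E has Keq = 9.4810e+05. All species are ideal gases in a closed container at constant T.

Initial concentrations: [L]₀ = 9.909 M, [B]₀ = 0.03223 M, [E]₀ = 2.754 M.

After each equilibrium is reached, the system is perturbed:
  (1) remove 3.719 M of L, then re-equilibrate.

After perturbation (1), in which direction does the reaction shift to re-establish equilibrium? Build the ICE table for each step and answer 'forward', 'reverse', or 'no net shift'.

Direction: reverse

Q₀ = 6354 vs Keq = 9.4810e+05 ⇒ Q<K, forward
Step 1:
                    L           B           E
  I             9.909     0.03223       2.754
  C          -0.01739    -0.02609     0.02609
  E             9.892    0.006141        2.78
  solve Keq expr → x = 0.008696; check Q = 9.4810e+05
Then remove 3.719 M of L.
Step 2:
                    L           B           E
  I             6.173    0.006141        2.78
  C          0.001507     0.00226    -0.00226
  E             6.174    0.008402       2.778
  solve Keq expr → x = -7.5348e-04; check Q = 9.4810e+05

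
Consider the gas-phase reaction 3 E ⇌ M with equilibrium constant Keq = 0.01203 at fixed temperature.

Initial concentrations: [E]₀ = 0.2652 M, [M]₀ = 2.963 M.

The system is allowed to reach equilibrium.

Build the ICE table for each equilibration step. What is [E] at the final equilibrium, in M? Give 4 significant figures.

Q₀ = 158.9 vs Keq = 0.01203 ⇒ Q>K, reverse
Step 1:
                    E           M
  init         0.2652       2.963
  Δ             4.637      -1.546
  eq            4.902       1.417
  solve Keq expr → x = -1.546; check Q = 0.01203

[E]_eq = 4.902 M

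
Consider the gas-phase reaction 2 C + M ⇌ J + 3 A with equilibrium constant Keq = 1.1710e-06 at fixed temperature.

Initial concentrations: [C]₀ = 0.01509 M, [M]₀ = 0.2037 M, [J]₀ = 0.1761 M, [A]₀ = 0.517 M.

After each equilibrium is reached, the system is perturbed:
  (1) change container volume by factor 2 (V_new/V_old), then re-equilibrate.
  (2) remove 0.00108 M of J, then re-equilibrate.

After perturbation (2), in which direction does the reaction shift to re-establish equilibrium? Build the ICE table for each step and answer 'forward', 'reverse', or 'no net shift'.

Q₀ = 524.6 vs Keq = 1.1710e-06 ⇒ Q>K, reverse
Step 1:
                   C          M          J          A
  I          0.01509     0.2037     0.1761      0.517
  C           0.3329     0.1665    -0.1665    -0.4994
  E            0.348     0.3702   0.009633     0.0176
  solve Keq expr → x = -0.1665; check Q = 1.1710e-06
Then change container volume by factor 2 (V_new/V_old).
Step 2:
                   C          M          J          A
  I            0.174     0.1851   0.004816   0.008799
  C        -0.001201 -6.0029e-04 6.0029e-04   0.001801
  E           0.1728     0.1845   0.005417     0.0106
  solve Keq expr → x = 6.0029e-04; check Q = 1.1710e-06
Then remove 0.00108 M of J.
Step 3:
                   C          M          J          A
  I           0.1728     0.1845   0.004337     0.0106
  C       -4.1215e-04 -2.0607e-04 2.0607e-04 6.1822e-04
  E           0.1724     0.1843   0.004543    0.01122
  solve Keq expr → x = 2.0607e-04; check Q = 1.1710e-06

Direction: forward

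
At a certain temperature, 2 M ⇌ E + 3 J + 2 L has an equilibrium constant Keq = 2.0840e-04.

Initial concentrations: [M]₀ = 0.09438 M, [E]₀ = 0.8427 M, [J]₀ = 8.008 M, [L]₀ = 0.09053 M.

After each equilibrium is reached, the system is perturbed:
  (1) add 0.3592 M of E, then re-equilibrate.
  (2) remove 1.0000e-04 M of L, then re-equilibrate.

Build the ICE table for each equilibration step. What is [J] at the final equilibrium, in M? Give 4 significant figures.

Q₀ = 398.2 vs Keq = 2.0840e-04 ⇒ Q>K, reverse
Step 1:
                    M           E           J           L
  Initial     0.09438      0.8427       8.008     0.09053
  Change      0.09039     -0.0452     -0.1356    -0.09039
  Equil        0.1848      0.7975       7.872  1.3523e-04
  solve Keq expr → x = -0.0452; check Q = 2.0840e-04
Then add 0.3592 M of E.
Step 2:
                    M           E           J           L
  Initial      0.1848       1.157       7.872  1.3523e-04
  Change   2.2928e-05 -1.1464e-05 -3.4391e-05 -2.2928e-05
  Equil        0.1848       1.157       7.872  1.1230e-04
  solve Keq expr → x = -1.1464e-05; check Q = 2.0840e-04
Then remove 1.0000e-04 M of L.
Step 3:
                    M           E           J           L
  Initial      0.1848       1.157       7.872  1.2300e-05
  Change  -9.9934e-05  4.9967e-05  1.4990e-04  9.9934e-05
  Equil        0.1847       1.157       7.873  1.1223e-04
  solve Keq expr → x = 4.9967e-05; check Q = 2.0840e-04

[J]_eq = 7.873 M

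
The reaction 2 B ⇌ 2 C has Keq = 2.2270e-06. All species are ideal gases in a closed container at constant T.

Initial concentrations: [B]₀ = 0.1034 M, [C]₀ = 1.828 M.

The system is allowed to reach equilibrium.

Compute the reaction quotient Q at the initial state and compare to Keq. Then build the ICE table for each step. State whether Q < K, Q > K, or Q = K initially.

Q₀ = 312.5; Q > K (proceeds reverse)

Q₀ = 312.5 vs Keq = 2.2270e-06 ⇒ Q>K, reverse
Step 1:
                    B           C
  Initial      0.1034       1.828
  Change        1.825      -1.825
  Equil         1.929    0.002878
  solve Keq expr → x = -0.9126; check Q = 2.2270e-06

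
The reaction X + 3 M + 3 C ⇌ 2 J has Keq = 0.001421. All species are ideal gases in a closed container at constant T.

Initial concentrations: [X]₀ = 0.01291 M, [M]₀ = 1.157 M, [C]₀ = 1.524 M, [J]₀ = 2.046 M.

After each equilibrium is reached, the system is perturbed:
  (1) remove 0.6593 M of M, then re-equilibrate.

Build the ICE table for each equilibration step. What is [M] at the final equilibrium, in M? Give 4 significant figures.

[M]_eq = 2.439 M

Q₀ = 59.15 vs Keq = 0.001421 ⇒ Q>K, reverse
Step 1:
                  X         M         C         J
  Initial   0.01291     1.157     1.524     2.046
  Change      0.588     1.764     1.764    -1.176
  Equil       0.601     2.921     3.288    0.8699
  solve Keq expr → x = -0.588; check Q = 0.001421
Then remove 0.6593 M of M.
Step 2:
                  X         M         C         J
  Initial     0.601     2.262     3.288    0.8699
  Change    0.05891    0.1767    0.1767   -0.1178
  Equil      0.6599     2.439     3.465    0.7521
  solve Keq expr → x = -0.05891; check Q = 0.001421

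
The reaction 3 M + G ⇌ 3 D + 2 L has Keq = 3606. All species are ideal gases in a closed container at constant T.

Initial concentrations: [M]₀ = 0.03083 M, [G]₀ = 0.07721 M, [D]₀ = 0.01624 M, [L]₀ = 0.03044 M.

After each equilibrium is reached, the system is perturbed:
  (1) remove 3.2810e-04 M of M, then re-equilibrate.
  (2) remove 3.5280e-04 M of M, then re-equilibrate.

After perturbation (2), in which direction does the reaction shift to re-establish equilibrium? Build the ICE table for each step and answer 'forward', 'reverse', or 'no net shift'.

Direction: reverse

Q₀ = 0.001754 vs Keq = 3606 ⇒ Q<K, forward
Step 1:
                   M          G          D          L
  Initial    0.03083    0.07721    0.01624    0.03044
  Change    -0.02982  -0.009941    0.02982    0.01988
  Equil     0.001007    0.06727    0.04606    0.05032
  solve Keq expr → x = 0.009941; check Q = 3606
Then remove 3.2810e-04 M of M.
Step 2:
                   M          G          D          L
  Initial 6.7863e-04    0.06727    0.04606    0.05032
  Change  3.1782e-04 1.0594e-04 -3.1782e-04 -2.1188e-04
  Equil   9.9646e-04    0.06737    0.04575    0.05011
  solve Keq expr → x = -1.0594e-04; check Q = 3606
Then remove 3.5280e-04 M of M.
Step 3:
                   M          G          D          L
  Initial 6.4366e-04    0.06737    0.04575    0.05011
  Change  3.4180e-04 1.1393e-04 -3.4180e-04 -2.2787e-04
  Equil   9.8545e-04    0.06749     0.0454    0.04988
  solve Keq expr → x = -1.1393e-04; check Q = 3606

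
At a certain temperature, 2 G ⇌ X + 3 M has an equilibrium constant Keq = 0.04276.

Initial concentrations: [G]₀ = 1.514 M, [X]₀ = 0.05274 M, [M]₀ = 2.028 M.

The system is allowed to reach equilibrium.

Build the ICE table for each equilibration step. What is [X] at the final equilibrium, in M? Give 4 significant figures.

[X]_eq = 0.01535 M

Q₀ = 0.1919 vs Keq = 0.04276 ⇒ Q>K, reverse
Step 1:
                    G           X           M
  I             1.514     0.05274       2.028
  C           0.07478    -0.03739     -0.1122
  E             1.589     0.01535       1.916
  solve Keq expr → x = -0.03739; check Q = 0.04276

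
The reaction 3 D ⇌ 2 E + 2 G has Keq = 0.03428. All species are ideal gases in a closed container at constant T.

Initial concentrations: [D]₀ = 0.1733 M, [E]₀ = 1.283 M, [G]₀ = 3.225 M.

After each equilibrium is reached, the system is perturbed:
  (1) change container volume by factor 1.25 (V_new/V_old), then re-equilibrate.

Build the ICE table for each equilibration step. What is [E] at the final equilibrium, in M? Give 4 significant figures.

Q₀ = 3289 vs Keq = 0.03428 ⇒ Q>K, reverse
Step 1:
                  D         E         G
  Initial    0.1733     1.283     3.225
  Change      1.615    -1.077    -1.077
  Equil       1.789    0.2062     2.148
  solve Keq expr → x = -0.5384; check Q = 0.03428
Then change container volume by factor 1.25 (V_new/V_old).
Step 2:
                  D         E         G
  Initial     1.431    0.1649     1.719
  Change   -0.02096   0.01398   0.01398
  Equil        1.41    0.1789     1.733
  solve Keq expr → x = 0.006988; check Q = 0.03428

[E]_eq = 0.1789 M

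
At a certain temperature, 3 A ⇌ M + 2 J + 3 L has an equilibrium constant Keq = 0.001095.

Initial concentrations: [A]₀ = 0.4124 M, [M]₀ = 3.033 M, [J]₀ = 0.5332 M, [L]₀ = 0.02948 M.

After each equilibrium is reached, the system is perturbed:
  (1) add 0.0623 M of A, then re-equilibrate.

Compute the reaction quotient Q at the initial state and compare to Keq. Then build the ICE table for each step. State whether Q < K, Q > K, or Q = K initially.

Q₀ = 3.1498e-04; Q < K (proceeds forward)

Q₀ = 3.1498e-04 vs Keq = 0.001095 ⇒ Q<K, forward
Step 1:
                  A         M         J         L
  init       0.4124     3.033    0.5332   0.02948
  Δ        -0.01325  0.004417  0.008835   0.01325
  eq         0.3991     3.037     0.542   0.04273
  solve Keq expr → x = 0.004417; check Q = 0.001095
Then add 0.0623 M of A.
Step 2:
                  A         M         J         L
  init       0.4614     3.037     0.542   0.04273
  Δ       -0.005807  0.001936  0.003871  0.005807
  eq         0.4556     3.039    0.5459   0.04854
  solve Keq expr → x = 0.001936; check Q = 0.001095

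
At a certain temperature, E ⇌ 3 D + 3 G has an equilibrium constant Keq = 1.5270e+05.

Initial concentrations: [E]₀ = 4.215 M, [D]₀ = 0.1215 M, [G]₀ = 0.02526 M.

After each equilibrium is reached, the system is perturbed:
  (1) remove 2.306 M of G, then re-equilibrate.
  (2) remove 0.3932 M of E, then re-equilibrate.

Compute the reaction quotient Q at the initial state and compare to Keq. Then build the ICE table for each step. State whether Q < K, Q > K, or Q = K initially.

Q₀ = 6.8585e-09 vs Keq = 1.5270e+05 ⇒ Q<K, forward
Step 1:
                   E          D          G
  I            4.215     0.1215    0.02526
  C           -2.612      7.836      7.836
  E            1.603      7.957      7.861
  solve Keq expr → x = 2.612; check Q = 1.5270e+05
Then remove 2.306 M of G.
Step 2:
                   E          D          G
  I            1.603      7.957      5.555
  C          -0.3197     0.9591     0.9591
  E            1.283      8.917      6.514
  solve Keq expr → x = 0.3197; check Q = 1.5270e+05
Then remove 0.3932 M of E.
Step 3:
                   E          D          G
  I           0.8901      8.917      6.514
  C           0.1044    -0.3131    -0.3131
  E           0.9945      8.603      6.201
  solve Keq expr → x = -0.1044; check Q = 1.5270e+05

Q₀ = 6.8585e-09; Q < K (proceeds forward)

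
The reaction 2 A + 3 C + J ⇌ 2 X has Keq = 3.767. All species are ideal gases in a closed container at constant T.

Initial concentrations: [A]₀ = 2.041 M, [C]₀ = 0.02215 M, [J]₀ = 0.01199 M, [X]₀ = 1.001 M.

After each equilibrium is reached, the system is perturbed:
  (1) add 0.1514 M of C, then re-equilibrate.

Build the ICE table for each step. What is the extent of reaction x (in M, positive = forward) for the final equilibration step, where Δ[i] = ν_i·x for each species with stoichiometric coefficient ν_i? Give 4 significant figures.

Q₀ = 1.8460e+06 vs Keq = 3.767 ⇒ Q>K, reverse
Step 1:
                    A           C           J           X
  Initial       2.041     0.02215     0.01199       1.001
  Change       0.3209      0.4813      0.1604     -0.3209
  Equil         2.362      0.5035      0.1724      0.6801
  solve Keq expr → x = -0.1604; check Q = 3.767
Then add 0.1514 M of C.
Step 2:
                    A           C           J           X
  Initial       2.362      0.6549      0.1724      0.6801
  Change     -0.05556    -0.08334    -0.02778     0.05556
  Equil         2.306      0.5716      0.1447      0.7357
  solve Keq expr → x = 0.02778; check Q = 3.767

x = 0.02778 M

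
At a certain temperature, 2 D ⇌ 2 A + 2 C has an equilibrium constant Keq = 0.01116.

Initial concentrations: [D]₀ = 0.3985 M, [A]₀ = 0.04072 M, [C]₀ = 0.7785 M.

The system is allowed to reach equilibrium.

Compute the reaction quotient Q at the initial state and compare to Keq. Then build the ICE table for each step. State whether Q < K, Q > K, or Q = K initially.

Q₀ = 0.006328 vs Keq = 0.01116 ⇒ Q<K, forward
Step 1:
                  D         A         C
  I          0.3985   0.04072    0.7785
  C        -0.01111   0.01111   0.01111
  E          0.3874   0.05183    0.7896
  solve Keq expr → x = 0.005554; check Q = 0.01116

Q₀ = 0.006328; Q < K (proceeds forward)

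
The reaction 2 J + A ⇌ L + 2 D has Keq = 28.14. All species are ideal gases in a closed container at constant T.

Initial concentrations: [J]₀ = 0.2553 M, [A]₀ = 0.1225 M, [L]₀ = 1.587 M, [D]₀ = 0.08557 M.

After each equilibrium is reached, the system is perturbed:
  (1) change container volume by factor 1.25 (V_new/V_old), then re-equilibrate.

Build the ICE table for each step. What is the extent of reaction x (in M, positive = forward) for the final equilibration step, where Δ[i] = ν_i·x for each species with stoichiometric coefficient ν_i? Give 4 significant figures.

x = 0 M

Q₀ = 1.455 vs Keq = 28.14 ⇒ Q<K, forward
Step 1:
                  J         A         L         D
  init       0.2553    0.1225     1.587   0.08557
  Δ        -0.09557  -0.04779   0.04779   0.09557
  eq         0.1597   0.07471     1.635    0.1811
  solve Keq expr → x = 0.04779; check Q = 28.14
Then change container volume by factor 1.25 (V_new/V_old).
Step 2:
                  J         A         L         D
  init       0.1278   0.05977     1.308    0.1449
  Δ               0         0         0         0
  eq         0.1278   0.05977     1.308    0.1449
  solve Keq expr → x = 0; check Q = 28.14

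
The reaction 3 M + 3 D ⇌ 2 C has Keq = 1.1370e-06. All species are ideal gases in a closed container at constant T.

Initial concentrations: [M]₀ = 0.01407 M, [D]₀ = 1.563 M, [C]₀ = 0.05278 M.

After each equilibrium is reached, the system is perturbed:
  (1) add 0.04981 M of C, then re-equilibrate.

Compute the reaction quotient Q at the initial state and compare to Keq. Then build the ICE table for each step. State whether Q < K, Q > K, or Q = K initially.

Q₀ = 261.9 vs Keq = 1.1370e-06 ⇒ Q>K, reverse
Step 1:
                    M           D           C
  Initial     0.01407       1.563     0.05278
  Change      0.07907     0.07907    -0.05272
  Equil       0.09314       1.642  6.3783e-05
  solve Keq expr → x = -0.02636; check Q = 1.1370e-06
Then add 0.04981 M of C.
Step 2:
                    M           D           C
  Initial     0.09314       1.642     0.04987
  Change      0.07456     0.07456    -0.04971
  Equil        0.1677       1.717  1.6471e-04
  solve Keq expr → x = -0.02485; check Q = 1.1370e-06

Q₀ = 261.9; Q > K (proceeds reverse)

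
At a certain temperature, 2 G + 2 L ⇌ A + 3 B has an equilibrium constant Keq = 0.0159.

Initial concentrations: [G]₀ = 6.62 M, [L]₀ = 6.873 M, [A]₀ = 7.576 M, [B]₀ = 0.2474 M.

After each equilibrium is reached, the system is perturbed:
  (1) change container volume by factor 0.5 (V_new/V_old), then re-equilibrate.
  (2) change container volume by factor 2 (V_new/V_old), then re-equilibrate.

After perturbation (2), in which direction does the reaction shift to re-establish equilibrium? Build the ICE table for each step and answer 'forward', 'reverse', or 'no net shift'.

Q₀ = 5.5415e-05 vs Keq = 0.0159 ⇒ Q<K, forward
Step 1:
                    G           L           A           B
  init           6.62       6.873       7.576      0.2474
  Δ           -0.7498     -0.7498      0.3749       1.125
  eq             5.87       6.123       7.951       1.372
  solve Keq expr → x = 0.3749; check Q = 0.0159
Then change container volume by factor 0.5 (V_new/V_old).
Step 2:
                    G           L           A           B
  init          11.74       12.25        15.9       2.744
  Δ                 0           0           0           0
  eq            11.74       12.25        15.9       2.744
  solve Keq expr → x = 0; check Q = 0.0159
Then change container volume by factor 2 (V_new/V_old).
Step 3:
                    G           L           A           B
  init           5.87       6.123       7.951       1.372
  Δ                 0           0           0           0
  eq             5.87       6.123       7.951       1.372
  solve Keq expr → x = 0; check Q = 0.0159

Direction: no net shift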